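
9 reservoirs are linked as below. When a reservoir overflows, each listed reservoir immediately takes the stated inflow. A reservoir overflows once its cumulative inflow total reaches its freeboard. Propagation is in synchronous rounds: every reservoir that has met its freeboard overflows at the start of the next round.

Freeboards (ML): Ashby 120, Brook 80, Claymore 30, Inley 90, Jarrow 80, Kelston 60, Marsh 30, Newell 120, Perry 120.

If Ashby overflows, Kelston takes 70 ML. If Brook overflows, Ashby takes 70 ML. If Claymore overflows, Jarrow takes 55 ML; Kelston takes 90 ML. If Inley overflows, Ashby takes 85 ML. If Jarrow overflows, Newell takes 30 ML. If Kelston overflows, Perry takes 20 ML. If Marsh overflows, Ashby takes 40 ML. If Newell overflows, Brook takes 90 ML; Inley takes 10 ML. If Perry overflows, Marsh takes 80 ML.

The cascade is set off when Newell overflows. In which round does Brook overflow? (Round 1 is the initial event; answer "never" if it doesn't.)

Round 1 — Newell overflows (initial).
  Brook: +90 → 90 ≥ 80
  Inley: +10 → 10 < 90
Round 2 — Brook overflows.
  Ashby: +70 → 70 < 120
No further overflows.

2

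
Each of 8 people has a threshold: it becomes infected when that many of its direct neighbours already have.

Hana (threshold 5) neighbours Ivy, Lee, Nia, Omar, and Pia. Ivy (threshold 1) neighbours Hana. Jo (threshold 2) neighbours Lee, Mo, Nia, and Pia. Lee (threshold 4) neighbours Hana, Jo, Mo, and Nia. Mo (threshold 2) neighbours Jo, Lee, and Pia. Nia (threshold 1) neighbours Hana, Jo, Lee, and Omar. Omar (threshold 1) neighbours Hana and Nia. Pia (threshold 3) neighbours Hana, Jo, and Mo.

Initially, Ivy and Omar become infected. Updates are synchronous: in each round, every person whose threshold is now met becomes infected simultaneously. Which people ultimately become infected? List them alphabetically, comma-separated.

Round 1 — Ivy, Omar become infected (initial).
Round 2 — checking thresholds:
  Hana: 2 of 5 neighbours < 5, below threshold.
  Nia: 1 of 4 neighbours ≥ 1, becomes infected.
Round 3 — no new infections; cascade stops.

Ivy, Nia, Omar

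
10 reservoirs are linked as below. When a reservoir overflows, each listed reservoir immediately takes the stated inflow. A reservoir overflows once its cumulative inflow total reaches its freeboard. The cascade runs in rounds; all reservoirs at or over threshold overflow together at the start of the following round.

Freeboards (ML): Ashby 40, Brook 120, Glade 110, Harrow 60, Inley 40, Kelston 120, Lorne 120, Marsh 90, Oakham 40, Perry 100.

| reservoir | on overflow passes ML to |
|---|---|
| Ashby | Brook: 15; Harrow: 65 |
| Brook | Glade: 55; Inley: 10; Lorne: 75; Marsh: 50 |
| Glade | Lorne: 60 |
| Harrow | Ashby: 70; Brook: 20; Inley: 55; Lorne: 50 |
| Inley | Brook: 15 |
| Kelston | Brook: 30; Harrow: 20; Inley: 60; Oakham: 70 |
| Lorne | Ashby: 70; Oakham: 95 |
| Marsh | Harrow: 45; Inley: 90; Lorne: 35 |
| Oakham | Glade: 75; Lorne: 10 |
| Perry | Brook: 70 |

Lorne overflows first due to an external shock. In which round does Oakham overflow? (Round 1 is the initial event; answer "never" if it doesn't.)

Round 1 — Lorne overflows (initial).
  Ashby: +70 → 70 ≥ 40
  Oakham: +95 → 95 ≥ 40
Round 2 — Ashby, Oakham overflow.
  Brook: +15 → 15 < 120
  Glade: +75 → 75 < 110
  Harrow: +65 → 65 ≥ 60
Round 3 — Harrow overflows.
  Brook: +20 → 35 < 120
  Inley: +55 → 55 ≥ 40
Round 4 — Inley overflows.
  Brook: +15 → 50 < 120
No further overflows.

2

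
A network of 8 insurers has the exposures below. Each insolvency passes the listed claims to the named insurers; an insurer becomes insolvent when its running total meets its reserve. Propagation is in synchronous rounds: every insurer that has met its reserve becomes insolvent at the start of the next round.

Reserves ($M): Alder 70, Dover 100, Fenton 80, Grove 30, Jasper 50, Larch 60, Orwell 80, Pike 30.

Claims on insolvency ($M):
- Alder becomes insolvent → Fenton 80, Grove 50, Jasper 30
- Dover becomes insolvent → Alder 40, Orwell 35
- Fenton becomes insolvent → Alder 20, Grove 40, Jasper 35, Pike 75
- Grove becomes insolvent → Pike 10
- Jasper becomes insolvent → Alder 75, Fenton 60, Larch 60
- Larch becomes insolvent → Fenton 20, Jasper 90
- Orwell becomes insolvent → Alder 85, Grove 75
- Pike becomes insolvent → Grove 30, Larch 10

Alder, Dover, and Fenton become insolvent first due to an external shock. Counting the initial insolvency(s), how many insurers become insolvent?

Round 1 — Alder, Dover, Fenton become insolvent (initial).
  Grove: +50+40 → 90 ≥ 30
  Jasper: +30+35 → 65 ≥ 50
  Orwell: +35 → 35 < 80
  Pike: +75 → 75 ≥ 30
Round 2 — Grove, Jasper, Pike become insolvent.
  Larch: +60+10 → 70 ≥ 60
Round 3 — Larch becomes insolvent.
No further insolvencies.

7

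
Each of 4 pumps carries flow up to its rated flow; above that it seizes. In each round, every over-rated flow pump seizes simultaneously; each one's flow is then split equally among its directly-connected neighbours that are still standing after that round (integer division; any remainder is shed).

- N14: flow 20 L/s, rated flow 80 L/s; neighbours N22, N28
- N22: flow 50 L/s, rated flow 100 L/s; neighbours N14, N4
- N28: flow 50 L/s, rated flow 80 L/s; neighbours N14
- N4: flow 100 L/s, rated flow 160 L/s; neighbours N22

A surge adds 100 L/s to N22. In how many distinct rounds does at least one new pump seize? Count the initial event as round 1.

Round 1 — N22 at 150 > 100. N22 seizes.
  N22 sheds 150 L/s to N14, N4: 75 each.
    N14: 20+75 = 95 > 80
    N4: 100+75 = 175 > 160
Round 2 — N14, N4 seize.
  N14 sheds 95 L/s to N28: 95 each.
    N28: 50+95 = 145 > 80
  N4 sheds 175 L/s: no online neighbours, lost.
Round 3 — N28 seizes.
  N28 sheds 145 L/s: no online neighbours, lost.
No further seizures.

3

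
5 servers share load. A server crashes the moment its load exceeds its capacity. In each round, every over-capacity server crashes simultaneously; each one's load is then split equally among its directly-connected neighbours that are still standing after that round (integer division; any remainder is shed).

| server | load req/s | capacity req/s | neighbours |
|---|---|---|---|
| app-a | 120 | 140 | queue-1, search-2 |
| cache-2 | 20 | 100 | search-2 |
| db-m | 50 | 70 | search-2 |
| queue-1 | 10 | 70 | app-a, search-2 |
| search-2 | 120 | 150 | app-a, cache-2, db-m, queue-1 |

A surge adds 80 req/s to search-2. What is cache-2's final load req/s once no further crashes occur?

Round 1 — search-2 at 200 > 150. search-2 crashes.
  search-2 sheds 200 req/s to app-a, cache-2, db-m, queue-1: 50 each.
    app-a: 120+50 = 170 > 140
    cache-2: 20+50 = 70 ≤ 100
    db-m: 50+50 = 100 > 70
    queue-1: 10+50 = 60 ≤ 70
Round 2 — app-a, db-m crash.
  app-a sheds 170 req/s to queue-1: 170 each.
    queue-1: 60+170 = 230 > 70
  db-m sheds 100 req/s: no online neighbours, lost.
Round 3 — queue-1 crashes.
  queue-1 sheds 230 req/s: no online neighbours, lost.
No further crashes.

70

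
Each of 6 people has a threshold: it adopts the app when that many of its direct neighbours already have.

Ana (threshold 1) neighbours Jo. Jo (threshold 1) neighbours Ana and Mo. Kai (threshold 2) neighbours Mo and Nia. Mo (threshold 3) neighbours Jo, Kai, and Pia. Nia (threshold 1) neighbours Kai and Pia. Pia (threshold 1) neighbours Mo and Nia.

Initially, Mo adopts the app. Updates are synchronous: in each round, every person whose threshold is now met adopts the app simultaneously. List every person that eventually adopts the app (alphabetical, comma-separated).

Round 1 — Mo adopts the app (initial).
Round 2 — checking thresholds:
  Jo: 1 of 2 neighbours ≥ 1, adopts the app.
  Kai: 1 of 2 neighbours < 2, below threshold.
  Pia: 1 of 2 neighbours ≥ 1, adopts the app.
Round 3 — checking thresholds:
  Ana: 1 of 1 neighbours ≥ 1, adopts the app.
  Kai: 1 of 2 neighbours < 2, below threshold.
  Nia: 1 of 2 neighbours ≥ 1, adopts the app.
Round 4 — checking thresholds:
  Kai: 2 of 2 neighbours ≥ 2, adopts the app.
Round 5 — no new adoptions; cascade stops.

Ana, Jo, Kai, Mo, Nia, Pia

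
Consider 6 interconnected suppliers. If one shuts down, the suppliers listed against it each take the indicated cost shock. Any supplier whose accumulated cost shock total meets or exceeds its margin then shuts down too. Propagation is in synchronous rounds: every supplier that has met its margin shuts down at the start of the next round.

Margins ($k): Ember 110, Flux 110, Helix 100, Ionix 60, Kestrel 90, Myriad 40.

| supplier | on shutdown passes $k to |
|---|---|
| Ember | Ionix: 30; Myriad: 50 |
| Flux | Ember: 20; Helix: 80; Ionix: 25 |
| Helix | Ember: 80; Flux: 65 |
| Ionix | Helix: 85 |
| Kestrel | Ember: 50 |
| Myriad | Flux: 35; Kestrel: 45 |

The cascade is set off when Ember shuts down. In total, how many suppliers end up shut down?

Round 1 — Ember shuts down (initial).
  Ionix: +30 → 30 < 60
  Myriad: +50 → 50 ≥ 40
Round 2 — Myriad shuts down.
  Flux: +35 → 35 < 110
  Kestrel: +45 → 45 < 90
No further shutdowns.

2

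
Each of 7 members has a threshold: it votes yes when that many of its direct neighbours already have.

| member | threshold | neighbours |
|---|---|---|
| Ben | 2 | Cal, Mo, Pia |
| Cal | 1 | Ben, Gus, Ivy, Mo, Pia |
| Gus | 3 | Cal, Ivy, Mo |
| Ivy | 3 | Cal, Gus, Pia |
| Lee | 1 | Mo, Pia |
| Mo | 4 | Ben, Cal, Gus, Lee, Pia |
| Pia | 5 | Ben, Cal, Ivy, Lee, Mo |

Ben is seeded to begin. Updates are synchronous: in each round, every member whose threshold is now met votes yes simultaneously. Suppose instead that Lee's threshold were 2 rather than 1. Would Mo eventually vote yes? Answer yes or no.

no

With Lee's threshold at 2:
Round 1 — Ben votes yes (initial).
Round 2 — checking thresholds:
  Cal: 1 of 5 neighbours ≥ 1, votes yes.
  Mo: 1 of 5 neighbours < 4, holds.
  Pia: 1 of 5 neighbours < 5, holds.
Round 3 — no new yes votes; cascade stops.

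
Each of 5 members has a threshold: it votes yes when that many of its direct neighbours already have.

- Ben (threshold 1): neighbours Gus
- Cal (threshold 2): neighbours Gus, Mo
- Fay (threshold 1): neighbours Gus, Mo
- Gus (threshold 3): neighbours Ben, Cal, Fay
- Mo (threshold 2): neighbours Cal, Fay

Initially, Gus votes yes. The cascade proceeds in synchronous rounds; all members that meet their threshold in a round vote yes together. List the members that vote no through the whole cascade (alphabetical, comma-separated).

Round 1 — Gus votes yes (initial).
Round 2 — checking thresholds:
  Ben: 1 of 1 neighbours ≥ 1, votes yes.
  Cal: 1 of 2 neighbours < 2, holds.
  Fay: 1 of 2 neighbours ≥ 1, votes yes.
Round 3 — no new yes votes; cascade stops.

Cal, Mo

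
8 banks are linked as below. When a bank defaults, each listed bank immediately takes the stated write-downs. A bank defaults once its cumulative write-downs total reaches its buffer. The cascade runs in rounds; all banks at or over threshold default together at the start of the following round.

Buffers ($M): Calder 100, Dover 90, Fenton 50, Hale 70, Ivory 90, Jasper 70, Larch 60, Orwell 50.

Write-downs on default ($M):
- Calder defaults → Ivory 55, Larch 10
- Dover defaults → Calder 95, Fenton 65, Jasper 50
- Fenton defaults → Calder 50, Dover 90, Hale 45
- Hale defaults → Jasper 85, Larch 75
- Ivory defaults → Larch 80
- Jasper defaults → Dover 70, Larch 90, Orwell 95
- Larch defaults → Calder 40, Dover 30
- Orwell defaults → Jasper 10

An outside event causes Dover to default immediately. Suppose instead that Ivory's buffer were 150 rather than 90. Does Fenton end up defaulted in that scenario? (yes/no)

yes

With Ivory's buffer at 150:
Round 1 — Dover defaults (initial).
  Calder: +95 → 95 < 100
  Fenton: +65 → 65 ≥ 50
  Jasper: +50 → 50 < 70
Round 2 — Fenton defaults.
  Calder: +50 → 145 ≥ 100
  Hale: +45 → 45 < 70
Round 3 — Calder defaults.
  Ivory: +55 → 55 < 150
  Larch: +10 → 10 < 60
No further defaults.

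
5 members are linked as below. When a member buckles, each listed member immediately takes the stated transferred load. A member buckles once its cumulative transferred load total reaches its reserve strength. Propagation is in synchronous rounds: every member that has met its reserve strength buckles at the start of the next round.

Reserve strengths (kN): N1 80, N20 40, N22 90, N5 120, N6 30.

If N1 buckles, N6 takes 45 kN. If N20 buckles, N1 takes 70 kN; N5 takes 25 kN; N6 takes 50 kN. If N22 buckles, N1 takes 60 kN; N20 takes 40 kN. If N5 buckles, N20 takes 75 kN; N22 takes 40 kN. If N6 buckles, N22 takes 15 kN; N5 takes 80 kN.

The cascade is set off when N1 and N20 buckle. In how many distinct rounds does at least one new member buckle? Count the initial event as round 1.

Round 1 — N1, N20 buckle (initial).
  N5: +25 → 25 < 120
  N6: +45+50 → 95 ≥ 30
Round 2 — N6 buckles.
  N22: +15 → 15 < 90
  N5: +80 → 105 < 120
No further bucklings.

2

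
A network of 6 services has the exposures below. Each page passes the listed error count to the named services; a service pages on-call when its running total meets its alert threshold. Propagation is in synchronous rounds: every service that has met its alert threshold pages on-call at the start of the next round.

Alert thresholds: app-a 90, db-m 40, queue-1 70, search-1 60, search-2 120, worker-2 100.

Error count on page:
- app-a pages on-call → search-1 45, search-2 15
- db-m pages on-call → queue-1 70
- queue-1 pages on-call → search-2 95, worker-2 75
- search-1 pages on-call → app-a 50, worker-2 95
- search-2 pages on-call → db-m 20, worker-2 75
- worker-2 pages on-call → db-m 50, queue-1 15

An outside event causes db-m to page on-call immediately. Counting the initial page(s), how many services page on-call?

Round 1 — db-m pages on-call (initial).
  queue-1: +70 → 70 ≥ 70
Round 2 — queue-1 pages on-call.
  search-2: +95 → 95 < 120
  worker-2: +75 → 75 < 100
No further pages.

2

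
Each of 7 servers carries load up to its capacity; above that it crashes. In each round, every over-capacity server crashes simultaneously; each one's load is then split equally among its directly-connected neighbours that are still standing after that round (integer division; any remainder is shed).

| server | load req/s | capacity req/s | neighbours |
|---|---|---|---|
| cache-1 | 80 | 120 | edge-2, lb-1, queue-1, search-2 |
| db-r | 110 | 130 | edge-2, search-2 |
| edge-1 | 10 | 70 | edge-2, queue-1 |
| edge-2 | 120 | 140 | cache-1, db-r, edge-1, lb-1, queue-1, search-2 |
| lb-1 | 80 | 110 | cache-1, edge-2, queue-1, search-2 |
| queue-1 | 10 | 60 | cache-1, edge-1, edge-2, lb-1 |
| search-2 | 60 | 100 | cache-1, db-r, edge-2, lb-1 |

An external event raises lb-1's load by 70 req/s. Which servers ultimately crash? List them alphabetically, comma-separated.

cache-1, db-r, edge-1, edge-2, lb-1, queue-1, search-2

Round 1 — lb-1 at 150 > 110. lb-1 crashes.
  lb-1 sheds 150 req/s to cache-1, edge-2, queue-1, search-2: 37 each (2 lost).
    cache-1: 80+37 = 117 ≤ 120
    edge-2: 120+37 = 157 > 140
    queue-1: 10+37 = 47 ≤ 60
    search-2: 60+37 = 97 ≤ 100
Round 2 — edge-2 crashes.
  edge-2 sheds 157 req/s to cache-1, db-r, edge-1, queue-1, search-2: 31 each (2 lost).
    cache-1: 117+31 = 148 > 120
    db-r: 110+31 = 141 > 130
    edge-1: 10+31 = 41 ≤ 70
    queue-1: 47+31 = 78 > 60
    search-2: 97+31 = 128 > 100
Round 3 — cache-1, db-r, queue-1, search-2 crash.
  cache-1 sheds 148 req/s: no online neighbours, lost.
  db-r sheds 141 req/s: no online neighbours, lost.
  queue-1 sheds 78 req/s to edge-1: 78 each.
    edge-1: 41+78 = 119 > 70
  search-2 sheds 128 req/s: no online neighbours, lost.
Round 4 — edge-1 crashes.
  edge-1 sheds 119 req/s: no online neighbours, lost.
No further crashes.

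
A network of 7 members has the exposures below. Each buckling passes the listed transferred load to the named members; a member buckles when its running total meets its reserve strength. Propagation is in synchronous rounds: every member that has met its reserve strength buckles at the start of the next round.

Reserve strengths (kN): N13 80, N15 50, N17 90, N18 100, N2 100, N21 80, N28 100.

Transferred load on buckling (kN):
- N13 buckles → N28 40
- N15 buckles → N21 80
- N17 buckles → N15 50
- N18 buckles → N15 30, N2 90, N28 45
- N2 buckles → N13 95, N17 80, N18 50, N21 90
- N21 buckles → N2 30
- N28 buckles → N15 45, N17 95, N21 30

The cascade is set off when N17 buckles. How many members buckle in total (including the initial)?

3

Round 1 — N17 buckles (initial).
  N15: +50 → 50 ≥ 50
Round 2 — N15 buckles.
  N21: +80 → 80 ≥ 80
Round 3 — N21 buckles.
  N2: +30 → 30 < 100
No further bucklings.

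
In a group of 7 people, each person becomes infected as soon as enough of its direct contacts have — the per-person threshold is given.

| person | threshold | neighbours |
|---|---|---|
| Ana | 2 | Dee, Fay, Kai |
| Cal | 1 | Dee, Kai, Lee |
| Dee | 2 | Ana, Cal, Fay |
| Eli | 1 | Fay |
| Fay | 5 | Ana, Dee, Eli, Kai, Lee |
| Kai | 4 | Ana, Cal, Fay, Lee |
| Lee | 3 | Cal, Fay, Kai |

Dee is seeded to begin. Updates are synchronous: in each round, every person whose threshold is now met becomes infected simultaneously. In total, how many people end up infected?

Round 1 — Dee becomes infected (initial).
Round 2 — checking thresholds:
  Ana: 1 of 3 neighbours < 2, holds.
  Cal: 1 of 3 neighbours ≥ 1, becomes infected.
  Fay: 1 of 5 neighbours < 5, holds.
Round 3 — no new infections; cascade stops.

2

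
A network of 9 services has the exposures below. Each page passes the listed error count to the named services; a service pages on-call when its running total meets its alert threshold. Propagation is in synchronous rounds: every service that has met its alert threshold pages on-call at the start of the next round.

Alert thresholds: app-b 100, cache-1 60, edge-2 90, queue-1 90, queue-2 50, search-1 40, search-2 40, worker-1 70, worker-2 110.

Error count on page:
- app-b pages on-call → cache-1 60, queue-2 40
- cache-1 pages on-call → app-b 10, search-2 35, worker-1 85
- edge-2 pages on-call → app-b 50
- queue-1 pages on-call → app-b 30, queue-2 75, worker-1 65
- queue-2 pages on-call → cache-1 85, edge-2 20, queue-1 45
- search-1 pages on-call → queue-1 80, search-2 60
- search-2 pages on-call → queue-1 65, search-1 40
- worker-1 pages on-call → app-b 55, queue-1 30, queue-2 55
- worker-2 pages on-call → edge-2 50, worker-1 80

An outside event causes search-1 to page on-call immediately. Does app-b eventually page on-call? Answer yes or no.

Round 1 — search-1 pages on-call (initial).
  queue-1: +80 → 80 < 90
  search-2: +60 → 60 ≥ 40
Round 2 — search-2 pages on-call.
  queue-1: +65 → 145 ≥ 90
Round 3 — queue-1 pages on-call.
  app-b: +30 → 30 < 100
  queue-2: +75 → 75 ≥ 50
  worker-1: +65 → 65 < 70
Round 4 — queue-2 pages on-call.
  cache-1: +85 → 85 ≥ 60
  edge-2: +20 → 20 < 90
Round 5 — cache-1 pages on-call.
  app-b: +10 → 40 < 100
  worker-1: +85 → 150 ≥ 70
Round 6 — worker-1 pages on-call.
  app-b: +55 → 95 < 100
No further pages.

no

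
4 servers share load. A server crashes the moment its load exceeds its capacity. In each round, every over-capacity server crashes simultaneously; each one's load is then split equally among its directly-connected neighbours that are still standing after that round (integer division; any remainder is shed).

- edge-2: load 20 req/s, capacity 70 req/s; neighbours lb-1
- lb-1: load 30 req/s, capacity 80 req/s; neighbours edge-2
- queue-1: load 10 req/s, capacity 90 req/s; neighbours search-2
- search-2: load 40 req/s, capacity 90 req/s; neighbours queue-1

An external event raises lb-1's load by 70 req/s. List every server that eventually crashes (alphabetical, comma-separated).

Round 1 — lb-1 at 100 > 80. lb-1 crashes.
  lb-1 sheds 100 req/s to edge-2: 100 each.
    edge-2: 20+100 = 120 > 70
Round 2 — edge-2 crashes.
  edge-2 sheds 120 req/s: no online neighbours, lost.
No further crashes.

edge-2, lb-1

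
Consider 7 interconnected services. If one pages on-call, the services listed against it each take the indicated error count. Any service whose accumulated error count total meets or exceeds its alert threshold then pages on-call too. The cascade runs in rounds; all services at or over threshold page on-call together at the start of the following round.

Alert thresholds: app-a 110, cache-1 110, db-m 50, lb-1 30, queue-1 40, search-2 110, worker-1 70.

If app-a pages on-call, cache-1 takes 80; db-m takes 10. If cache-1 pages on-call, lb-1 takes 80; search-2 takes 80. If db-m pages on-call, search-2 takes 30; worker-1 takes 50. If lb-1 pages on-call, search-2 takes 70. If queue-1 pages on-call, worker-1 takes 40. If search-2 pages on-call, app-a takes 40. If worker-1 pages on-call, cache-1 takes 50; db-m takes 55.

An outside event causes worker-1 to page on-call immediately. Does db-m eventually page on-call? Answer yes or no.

yes

Round 1 — worker-1 pages on-call (initial).
  cache-1: +50 → 50 < 110
  db-m: +55 → 55 ≥ 50
Round 2 — db-m pages on-call.
  search-2: +30 → 30 < 110
No further pages.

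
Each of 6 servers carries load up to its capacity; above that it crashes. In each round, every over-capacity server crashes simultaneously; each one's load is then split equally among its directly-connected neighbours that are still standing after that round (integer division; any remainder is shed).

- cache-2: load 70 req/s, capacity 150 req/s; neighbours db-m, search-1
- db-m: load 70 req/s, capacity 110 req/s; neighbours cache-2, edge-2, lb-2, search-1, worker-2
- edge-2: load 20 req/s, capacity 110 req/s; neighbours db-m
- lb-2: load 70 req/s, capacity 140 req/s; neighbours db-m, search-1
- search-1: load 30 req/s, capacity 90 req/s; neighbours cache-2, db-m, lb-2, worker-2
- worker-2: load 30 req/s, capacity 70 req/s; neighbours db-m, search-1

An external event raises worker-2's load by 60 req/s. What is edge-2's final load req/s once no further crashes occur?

48

Round 1 — worker-2 at 90 > 70. worker-2 crashes.
  worker-2 sheds 90 req/s to db-m, search-1: 45 each.
    db-m: 70+45 = 115 > 110
    search-1: 30+45 = 75 ≤ 90
Round 2 — db-m crashes.
  db-m sheds 115 req/s to cache-2, edge-2, lb-2, search-1: 28 each (3 lost).
    cache-2: 70+28 = 98 ≤ 150
    edge-2: 20+28 = 48 ≤ 110
    lb-2: 70+28 = 98 ≤ 140
    search-1: 75+28 = 103 > 90
Round 3 — search-1 crashes.
  search-1 sheds 103 req/s to cache-2, lb-2: 51 each (1 lost).
    cache-2: 98+51 = 149 ≤ 150
    lb-2: 98+51 = 149 > 140
Round 4 — lb-2 crashes.
  lb-2 sheds 149 req/s: no online neighbours, lost.
No further crashes.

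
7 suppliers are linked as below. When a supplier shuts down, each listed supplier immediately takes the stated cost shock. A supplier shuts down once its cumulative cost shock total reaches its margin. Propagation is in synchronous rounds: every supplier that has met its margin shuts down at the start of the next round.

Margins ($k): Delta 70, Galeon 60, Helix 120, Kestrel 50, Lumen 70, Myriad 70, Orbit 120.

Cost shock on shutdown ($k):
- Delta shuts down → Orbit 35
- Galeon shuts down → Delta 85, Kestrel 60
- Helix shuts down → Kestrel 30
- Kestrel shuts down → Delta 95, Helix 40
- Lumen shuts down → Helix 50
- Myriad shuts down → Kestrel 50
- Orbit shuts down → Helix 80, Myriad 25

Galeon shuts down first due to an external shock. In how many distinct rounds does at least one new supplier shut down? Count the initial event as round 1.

2

Round 1 — Galeon shuts down (initial).
  Delta: +85 → 85 ≥ 70
  Kestrel: +60 → 60 ≥ 50
Round 2 — Delta, Kestrel shut down.
  Helix: +40 → 40 < 120
  Orbit: +35 → 35 < 120
No further shutdowns.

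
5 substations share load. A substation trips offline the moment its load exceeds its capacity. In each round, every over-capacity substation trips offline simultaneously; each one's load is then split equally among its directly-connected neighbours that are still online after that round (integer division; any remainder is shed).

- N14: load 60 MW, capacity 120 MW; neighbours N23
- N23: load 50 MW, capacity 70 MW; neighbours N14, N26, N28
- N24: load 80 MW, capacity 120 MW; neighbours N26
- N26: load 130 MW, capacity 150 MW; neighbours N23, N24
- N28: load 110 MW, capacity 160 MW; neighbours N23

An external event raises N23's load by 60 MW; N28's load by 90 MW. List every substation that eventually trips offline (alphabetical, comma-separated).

Round 1 — N23 at 110 > 70; N28 at 200 > 160. N23, N28 trip offline.
  N23 sheds 110 MW to N14, N26: 55 each.
    N14: 60+55 = 115 ≤ 120
    N26: 130+55 = 185 > 150
  N28 sheds 200 MW: no online neighbours, lost.
Round 2 — N26 trips offline.
  N26 sheds 185 MW to N24: 185 each.
    N24: 80+185 = 265 > 120
Round 3 — N24 trips offline.
  N24 sheds 265 MW: no online neighbours, lost.
No further trips.

N23, N24, N26, N28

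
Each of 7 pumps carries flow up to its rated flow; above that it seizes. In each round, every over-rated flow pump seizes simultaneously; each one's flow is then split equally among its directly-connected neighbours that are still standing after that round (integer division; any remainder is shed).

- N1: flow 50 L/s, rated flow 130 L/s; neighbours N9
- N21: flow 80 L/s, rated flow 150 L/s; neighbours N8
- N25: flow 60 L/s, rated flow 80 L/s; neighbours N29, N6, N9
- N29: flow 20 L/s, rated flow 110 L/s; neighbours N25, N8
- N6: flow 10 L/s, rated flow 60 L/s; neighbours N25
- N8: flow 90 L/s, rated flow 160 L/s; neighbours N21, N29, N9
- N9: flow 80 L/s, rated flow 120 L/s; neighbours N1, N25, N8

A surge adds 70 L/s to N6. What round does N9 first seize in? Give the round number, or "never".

Round 1 — N6 at 80 > 60. N6 seizes.
  N6 sheds 80 L/s to N25: 80 each.
    N25: 60+80 = 140 > 80
Round 2 — N25 seizes.
  N25 sheds 140 L/s to N29, N9: 70 each.
    N29: 20+70 = 90 ≤ 110
    N9: 80+70 = 150 > 120
Round 3 — N9 seizes.
  N9 sheds 150 L/s to N1, N8: 75 each.
    N1: 50+75 = 125 ≤ 130
    N8: 90+75 = 165 > 160
Round 4 — N8 seizes.
  N8 sheds 165 L/s to N21, N29: 82 each (1 lost).
    N21: 80+82 = 162 > 150
    N29: 90+82 = 172 > 110
Round 5 — N21, N29 seize.
  N21 sheds 162 L/s: no online neighbours, lost.
  N29 sheds 172 L/s: no online neighbours, lost.
No further seizures.

3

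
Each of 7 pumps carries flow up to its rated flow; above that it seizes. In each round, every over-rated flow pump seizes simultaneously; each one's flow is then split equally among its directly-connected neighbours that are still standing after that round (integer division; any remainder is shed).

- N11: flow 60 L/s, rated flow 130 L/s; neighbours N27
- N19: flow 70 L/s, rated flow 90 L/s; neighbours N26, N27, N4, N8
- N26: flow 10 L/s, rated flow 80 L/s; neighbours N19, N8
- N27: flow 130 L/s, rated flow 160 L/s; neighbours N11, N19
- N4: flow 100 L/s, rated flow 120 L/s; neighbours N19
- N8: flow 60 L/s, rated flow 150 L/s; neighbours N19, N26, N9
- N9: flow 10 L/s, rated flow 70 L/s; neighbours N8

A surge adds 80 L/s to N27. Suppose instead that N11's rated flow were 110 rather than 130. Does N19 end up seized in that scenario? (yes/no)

yes

With N11's rated flow at 110:
Round 1 — N27 at 210 > 160. N27 seizes.
  N27 sheds 210 L/s to N11, N19: 105 each.
    N11: 60+105 = 165 > 110
    N19: 70+105 = 175 > 90
Round 2 — N11, N19 seize.
  N11 sheds 165 L/s: no online neighbours, lost.
  N19 sheds 175 L/s to N26, N4, N8: 58 each (1 lost).
    N26: 10+58 = 68 ≤ 80
    N4: 100+58 = 158 > 120
    N8: 60+58 = 118 ≤ 150
Round 3 — N4 seizes.
  N4 sheds 158 L/s: no online neighbours, lost.
No further seizures.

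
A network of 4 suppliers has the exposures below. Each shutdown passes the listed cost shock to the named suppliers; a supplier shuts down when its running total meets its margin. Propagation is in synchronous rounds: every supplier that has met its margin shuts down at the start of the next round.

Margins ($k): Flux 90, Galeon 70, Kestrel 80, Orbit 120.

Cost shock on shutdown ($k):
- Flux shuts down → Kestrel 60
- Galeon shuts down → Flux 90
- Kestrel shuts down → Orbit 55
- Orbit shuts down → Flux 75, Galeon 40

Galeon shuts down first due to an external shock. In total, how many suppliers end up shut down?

Round 1 — Galeon shuts down (initial).
  Flux: +90 → 90 ≥ 90
Round 2 — Flux shuts down.
  Kestrel: +60 → 60 < 80
No further shutdowns.

2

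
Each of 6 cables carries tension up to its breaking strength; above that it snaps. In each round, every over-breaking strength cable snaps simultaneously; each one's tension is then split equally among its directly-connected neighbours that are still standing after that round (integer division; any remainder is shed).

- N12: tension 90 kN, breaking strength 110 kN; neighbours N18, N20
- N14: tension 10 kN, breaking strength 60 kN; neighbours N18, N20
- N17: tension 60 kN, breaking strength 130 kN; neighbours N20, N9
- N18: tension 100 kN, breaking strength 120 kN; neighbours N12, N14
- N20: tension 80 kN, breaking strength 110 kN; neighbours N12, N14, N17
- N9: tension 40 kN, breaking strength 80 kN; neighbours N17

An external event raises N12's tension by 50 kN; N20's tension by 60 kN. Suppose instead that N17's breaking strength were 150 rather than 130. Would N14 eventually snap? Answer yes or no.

With N17's breaking strength at 150:
Round 1 — N12 at 140 > 110; N20 at 140 > 110. N12, N20 snap.
  N12 sheds 140 kN to N18: 140 each.
    N18: 100+140 = 240 > 120
  N20 sheds 140 kN to N14, N17: 70 each.
    N14: 10+70 = 80 > 60
    N17: 60+70 = 130 ≤ 150
Round 2 — N14, N18 snap.
  N14 sheds 80 kN: no online neighbours, lost.
  N18 sheds 240 kN: no online neighbours, lost.
No further breaks.

yes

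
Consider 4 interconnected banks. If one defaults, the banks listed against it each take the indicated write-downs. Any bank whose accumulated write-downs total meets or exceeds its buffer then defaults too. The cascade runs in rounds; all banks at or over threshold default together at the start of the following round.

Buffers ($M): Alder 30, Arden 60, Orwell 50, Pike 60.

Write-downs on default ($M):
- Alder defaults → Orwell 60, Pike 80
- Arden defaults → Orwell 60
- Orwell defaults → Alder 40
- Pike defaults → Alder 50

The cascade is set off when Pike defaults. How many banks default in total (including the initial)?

3

Round 1 — Pike defaults (initial).
  Alder: +50 → 50 ≥ 30
Round 2 — Alder defaults.
  Orwell: +60 → 60 ≥ 50
Round 3 — Orwell defaults.
No further defaults.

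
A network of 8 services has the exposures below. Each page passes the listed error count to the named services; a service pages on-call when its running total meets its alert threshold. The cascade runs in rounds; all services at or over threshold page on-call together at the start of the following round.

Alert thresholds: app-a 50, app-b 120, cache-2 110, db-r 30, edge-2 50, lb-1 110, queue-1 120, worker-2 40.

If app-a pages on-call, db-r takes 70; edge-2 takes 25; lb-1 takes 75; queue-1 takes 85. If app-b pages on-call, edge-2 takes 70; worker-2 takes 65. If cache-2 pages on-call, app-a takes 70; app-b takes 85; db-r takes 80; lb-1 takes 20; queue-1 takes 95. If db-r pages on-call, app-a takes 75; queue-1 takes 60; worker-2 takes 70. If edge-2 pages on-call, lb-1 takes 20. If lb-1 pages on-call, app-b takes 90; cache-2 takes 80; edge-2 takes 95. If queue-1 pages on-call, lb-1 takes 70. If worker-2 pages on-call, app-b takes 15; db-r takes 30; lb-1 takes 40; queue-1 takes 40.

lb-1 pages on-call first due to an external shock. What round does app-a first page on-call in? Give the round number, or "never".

never

Round 1 — lb-1 pages on-call (initial).
  app-b: +90 → 90 < 120
  cache-2: +80 → 80 < 110
  edge-2: +95 → 95 ≥ 50
Round 2 — edge-2 pages on-call.
No further pages.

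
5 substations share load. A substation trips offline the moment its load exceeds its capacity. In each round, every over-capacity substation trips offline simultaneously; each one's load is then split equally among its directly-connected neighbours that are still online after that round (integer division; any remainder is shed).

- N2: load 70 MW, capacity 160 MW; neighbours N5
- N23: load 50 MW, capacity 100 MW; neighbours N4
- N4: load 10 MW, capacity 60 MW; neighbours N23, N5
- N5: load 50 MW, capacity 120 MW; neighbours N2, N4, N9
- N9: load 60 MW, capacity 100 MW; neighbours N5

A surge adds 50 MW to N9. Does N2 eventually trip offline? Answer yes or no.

Round 1 — N9 at 110 > 100. N9 trips offline.
  N9 sheds 110 MW to N5: 110 each.
    N5: 50+110 = 160 > 120
Round 2 — N5 trips offline.
  N5 sheds 160 MW to N2, N4: 80 each.
    N2: 70+80 = 150 ≤ 160
    N4: 10+80 = 90 > 60
Round 3 — N4 trips offline.
  N4 sheds 90 MW to N23: 90 each.
    N23: 50+90 = 140 > 100
Round 4 — N23 trips offline.
  N23 sheds 140 MW: no online neighbours, lost.
No further trips.

no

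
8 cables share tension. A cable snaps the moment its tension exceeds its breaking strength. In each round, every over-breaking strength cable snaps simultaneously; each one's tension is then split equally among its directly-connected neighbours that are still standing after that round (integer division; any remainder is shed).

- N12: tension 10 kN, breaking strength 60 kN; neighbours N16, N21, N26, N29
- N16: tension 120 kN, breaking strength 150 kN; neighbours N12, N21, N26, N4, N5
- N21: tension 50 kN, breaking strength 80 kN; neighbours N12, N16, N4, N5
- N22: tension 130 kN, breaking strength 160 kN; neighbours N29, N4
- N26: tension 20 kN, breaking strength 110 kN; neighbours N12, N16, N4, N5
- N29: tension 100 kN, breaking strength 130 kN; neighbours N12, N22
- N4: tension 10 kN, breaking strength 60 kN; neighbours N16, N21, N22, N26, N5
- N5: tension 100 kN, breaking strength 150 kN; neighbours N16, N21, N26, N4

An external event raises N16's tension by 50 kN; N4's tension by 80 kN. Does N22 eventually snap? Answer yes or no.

yes

Round 1 — N16 at 170 > 150; N4 at 90 > 60. N16, N4 snap.
  N16 sheds 170 kN to N12, N21, N26, N5: 42 each (2 lost).
    N12: 10+42 = 52 ≤ 60
    N21: 50+42 = 92 > 80
    N26: 20+42 = 62 ≤ 110
    N5: 100+42 = 142 ≤ 150
  N4 sheds 90 kN to N21, N22, N26, N5: 22 each (2 lost).
    N21: 92+22 = 114 > 80
    N22: 130+22 = 152 ≤ 160
    N26: 62+22 = 84 ≤ 110
    N5: 142+22 = 164 > 150
Round 2 — N21, N5 snap.
  N21 sheds 114 kN to N12: 114 each.
    N12: 52+114 = 166 > 60
  N5 sheds 164 kN to N26: 164 each.
    N26: 84+164 = 248 > 110
Round 3 — N12, N26 snap.
  N12 sheds 166 kN to N29: 166 each.
    N29: 100+166 = 266 > 130
  N26 sheds 248 kN: no online neighbours, lost.
Round 4 — N29 snaps.
  N29 sheds 266 kN to N22: 266 each.
    N22: 152+266 = 418 > 160
Round 5 — N22 snaps.
  N22 sheds 418 kN: no online neighbours, lost.
No further breaks.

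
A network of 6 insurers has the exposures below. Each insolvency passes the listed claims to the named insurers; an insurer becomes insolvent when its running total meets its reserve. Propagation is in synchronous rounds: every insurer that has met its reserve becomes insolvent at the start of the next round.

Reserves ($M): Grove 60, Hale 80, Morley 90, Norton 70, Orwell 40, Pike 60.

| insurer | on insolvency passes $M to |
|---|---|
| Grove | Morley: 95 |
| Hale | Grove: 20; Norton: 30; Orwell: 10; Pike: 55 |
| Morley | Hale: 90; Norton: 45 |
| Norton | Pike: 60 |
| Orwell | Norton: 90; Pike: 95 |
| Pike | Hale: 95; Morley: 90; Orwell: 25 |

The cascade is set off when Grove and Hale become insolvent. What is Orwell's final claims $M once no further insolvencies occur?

35

Round 1 — Grove, Hale become insolvent (initial).
  Morley: +95 → 95 ≥ 90
  Norton: +30 → 30 < 70
  Orwell: +10 → 10 < 40
  Pike: +55 → 55 < 60
Round 2 — Morley becomes insolvent.
  Norton: +45 → 75 ≥ 70
Round 3 — Norton becomes insolvent.
  Pike: +60 → 115 ≥ 60
Round 4 — Pike becomes insolvent.
  Orwell: +25 → 35 < 40
No further insolvencies.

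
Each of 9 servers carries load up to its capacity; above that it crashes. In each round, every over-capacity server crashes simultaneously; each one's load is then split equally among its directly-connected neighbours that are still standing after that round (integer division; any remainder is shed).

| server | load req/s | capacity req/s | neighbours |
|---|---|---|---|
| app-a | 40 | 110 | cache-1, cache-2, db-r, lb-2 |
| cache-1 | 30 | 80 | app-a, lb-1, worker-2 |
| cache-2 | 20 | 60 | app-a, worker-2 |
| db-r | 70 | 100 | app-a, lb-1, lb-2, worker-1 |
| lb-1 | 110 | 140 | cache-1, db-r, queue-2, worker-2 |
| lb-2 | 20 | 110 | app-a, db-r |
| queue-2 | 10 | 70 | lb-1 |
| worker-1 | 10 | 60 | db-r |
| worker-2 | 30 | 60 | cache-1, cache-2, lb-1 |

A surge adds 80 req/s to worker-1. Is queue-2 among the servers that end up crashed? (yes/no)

Round 1 — worker-1 at 90 > 60. worker-1 crashes.
  worker-1 sheds 90 req/s to db-r: 90 each.
    db-r: 70+90 = 160 > 100
Round 2 — db-r crashes.
  db-r sheds 160 req/s to app-a, lb-1, lb-2: 53 each (1 lost).
    app-a: 40+53 = 93 ≤ 110
    lb-1: 110+53 = 163 > 140
    lb-2: 20+53 = 73 ≤ 110
Round 3 — lb-1 crashes.
  lb-1 sheds 163 req/s to cache-1, queue-2, worker-2: 54 each (1 lost).
    cache-1: 30+54 = 84 > 80
    queue-2: 10+54 = 64 ≤ 70
    worker-2: 30+54 = 84 > 60
Round 4 — cache-1, worker-2 crash.
  cache-1 sheds 84 req/s to app-a: 84 each.
    app-a: 93+84 = 177 > 110
  worker-2 sheds 84 req/s to cache-2: 84 each.
    cache-2: 20+84 = 104 > 60
Round 5 — app-a, cache-2 crash.
  app-a sheds 177 req/s to lb-2: 177 each.
    lb-2: 73+177 = 250 > 110
  cache-2 sheds 104 req/s: no online neighbours, lost.
Round 6 — lb-2 crashes.
  lb-2 sheds 250 req/s: no online neighbours, lost.
No further crashes.

no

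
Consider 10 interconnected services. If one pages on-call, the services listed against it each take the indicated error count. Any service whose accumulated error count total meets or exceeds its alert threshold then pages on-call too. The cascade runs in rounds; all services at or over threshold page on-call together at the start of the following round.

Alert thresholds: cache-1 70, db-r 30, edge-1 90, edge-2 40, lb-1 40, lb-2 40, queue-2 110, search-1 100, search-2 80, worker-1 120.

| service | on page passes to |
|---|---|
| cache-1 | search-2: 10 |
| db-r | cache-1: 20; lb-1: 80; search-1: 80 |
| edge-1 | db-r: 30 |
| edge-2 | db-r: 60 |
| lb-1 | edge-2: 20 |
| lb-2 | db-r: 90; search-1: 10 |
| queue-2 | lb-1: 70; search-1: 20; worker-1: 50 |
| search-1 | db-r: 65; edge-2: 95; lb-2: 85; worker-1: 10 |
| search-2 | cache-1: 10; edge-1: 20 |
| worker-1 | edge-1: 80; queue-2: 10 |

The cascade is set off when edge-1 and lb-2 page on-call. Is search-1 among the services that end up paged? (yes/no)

no

Round 1 — edge-1, lb-2 page on-call (initial).
  db-r: +30+90 → 120 ≥ 30
  search-1: +10 → 10 < 100
Round 2 — db-r pages on-call.
  cache-1: +20 → 20 < 70
  lb-1: +80 → 80 ≥ 40
  search-1: +80 → 90 < 100
Round 3 — lb-1 pages on-call.
  edge-2: +20 → 20 < 40
No further pages.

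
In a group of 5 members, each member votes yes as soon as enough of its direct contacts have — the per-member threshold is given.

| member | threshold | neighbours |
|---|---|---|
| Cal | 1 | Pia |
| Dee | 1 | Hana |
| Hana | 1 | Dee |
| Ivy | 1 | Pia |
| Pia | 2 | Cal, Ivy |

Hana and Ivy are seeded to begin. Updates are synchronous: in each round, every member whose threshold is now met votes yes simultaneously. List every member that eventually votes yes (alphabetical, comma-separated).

Dee, Hana, Ivy

Round 1 — Hana, Ivy vote yes (initial).
Round 2 — checking thresholds:
  Dee: 1 of 1 neighbours ≥ 1, votes yes.
  Pia: 1 of 2 neighbours < 2, below threshold.
Round 3 — no new yes votes; cascade stops.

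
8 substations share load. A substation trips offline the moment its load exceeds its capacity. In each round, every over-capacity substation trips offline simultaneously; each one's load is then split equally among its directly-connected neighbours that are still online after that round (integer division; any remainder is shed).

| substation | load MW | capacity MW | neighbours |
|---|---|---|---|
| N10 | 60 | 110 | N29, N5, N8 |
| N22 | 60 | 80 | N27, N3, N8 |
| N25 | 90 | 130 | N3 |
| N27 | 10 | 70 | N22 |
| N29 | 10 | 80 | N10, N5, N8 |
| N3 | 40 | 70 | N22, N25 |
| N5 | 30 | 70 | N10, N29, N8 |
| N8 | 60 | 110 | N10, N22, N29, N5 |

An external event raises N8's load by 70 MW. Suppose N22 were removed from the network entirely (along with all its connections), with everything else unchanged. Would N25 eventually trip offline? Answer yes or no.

With N22 removed:
Round 1 — N8 at 130 > 110. N8 trips offline.
  N8 sheds 130 MW to N10, N29, N5: 43 each (1 lost).
    N10: 60+43 = 103 ≤ 110
    N29: 10+43 = 53 ≤ 80
    N5: 30+43 = 73 > 70
Round 2 — N5 trips offline.
  N5 sheds 73 MW to N10, N29: 36 each (1 lost).
    N10: 103+36 = 139 > 110
    N29: 53+36 = 89 > 80
Round 3 — N10, N29 trip offline.
  N10 sheds 139 MW: no online neighbours, lost.
  N29 sheds 89 MW: no online neighbours, lost.
No further trips.

no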